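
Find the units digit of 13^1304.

1

Last digits of 3^n: 3, 9, 7, 1 (period 4).
1304 leaves remainder 0 on division by 4, so 13^1304 ends in 1.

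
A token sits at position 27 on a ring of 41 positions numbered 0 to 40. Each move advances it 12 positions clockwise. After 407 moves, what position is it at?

407·12 = 4884.
4884 − 119·41 = 5, so 4884 ≡ 5 (mod 41).
(27 + 5) mod 41 = 32.

32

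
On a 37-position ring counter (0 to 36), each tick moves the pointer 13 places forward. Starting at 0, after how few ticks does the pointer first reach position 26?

2

13⁻¹ ≡ 20 (mod 37) because 13·20 = 260 = 7·37 + 1.
Multiplying both sides by 20: x ≡ 20·26 = 520 ≡ 2 (mod 37).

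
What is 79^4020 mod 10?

Powers of 9 mod 10 repeat with period 2: 9, 1.
4020 leaves remainder 0 on division by 2, so 79^4020 ends in 1.

1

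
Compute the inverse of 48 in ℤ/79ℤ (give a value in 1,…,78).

28

79 = 1·48 + 31
48 = 1·31 + 17
31 = 1·17 + 14
17 = 1·14 + 3
14 = 4·3 + 2
3 = 1·2 + 1
2 = 2·1 + 0
Back-substituting gives 48·28 ≡ 1 (mod 79).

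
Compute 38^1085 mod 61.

By repeated squaring mod 61: 38^1≡38, 38^2≡41, 38^4≡34, 38^8≡58, 38^16≡9, 38^32≡20, 38^64≡34, 38^128≡58, 38^256≡9, 38^512≡20, 38^1024≡34.
1085 = 1 + 4 + 8 + 16 + 32 + 1024, so 38^1085 ≡ 38·34·58·9·20·34 ≡ 11 (mod 61).

11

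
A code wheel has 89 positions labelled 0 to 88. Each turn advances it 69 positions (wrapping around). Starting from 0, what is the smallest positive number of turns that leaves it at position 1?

89 = 1·69 + 20
69 = 3·20 + 9
20 = 2·9 + 2
9 = 4·2 + 1
2 = 2·1 + 0
Back-substituting gives 69·40 ≡ 1 (mod 89).

40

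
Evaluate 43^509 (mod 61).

Square-and-reduce mod 61: 43^1≡43, 43^2≡19, 43^4≡56, 43^8≡25, 43^16≡15, 43^32≡42, 43^64≡56, 43^128≡25, 43^256≡15.
Since 509 = 1 + 4 + 8 + 16 + 32 + 64 + 128 + 256 in binary, 43^509 ≡ 43·56·25·15·42·56·25·15 ≡ 17 (mod 61).

17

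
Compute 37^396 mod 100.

41

Square-and-reduce mod 100: 37^1≡37, 37^2≡69, 37^4≡61, 37^8≡21, 37^16≡41, 37^32≡81, 37^64≡61, 37^128≡21, 37^256≡41.
396 = 4 + 8 + 128 + 256, so 37^396 ≡ 61·21·21·41 ≡ 41 (mod 100).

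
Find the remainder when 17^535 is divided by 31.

Successive squares of 17 mod 31: 17^1≡17, 17^2≡10, 17^4≡7, 17^8≡18, 17^16≡14, 17^32≡10, 17^64≡7, 17^128≡18, 17^256≡14, 17^512≡10.
Since 535 = 1 + 2 + 4 + 16 + 512 in binary, 17^535 ≡ 17·10·7·14·10 ≡ 6 (mod 31).

6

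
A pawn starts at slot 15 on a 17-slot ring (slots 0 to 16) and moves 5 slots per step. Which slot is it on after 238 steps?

15

238·5 = 1190.
1190 − 70·17 = 0, so 1190 ≡ 0 (mod 17).
(15 + 0) mod 17 = 15.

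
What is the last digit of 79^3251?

9

Powers of 9 mod 10 repeat with period 2: 9, 1.
3251 leaves remainder 1 on division by 2, so 79^3251 ends in 9.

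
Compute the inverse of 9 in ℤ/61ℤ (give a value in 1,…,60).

34

9·34 = 306 = 5·61 + 1, so 9⁻¹ ≡ 34 (mod 61).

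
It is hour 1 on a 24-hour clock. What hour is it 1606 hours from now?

23

1606 mod 24 = 22 (since 66·24 = 1584).
(1 + 22) mod 24 = 23.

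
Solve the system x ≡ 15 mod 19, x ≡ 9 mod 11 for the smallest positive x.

x ≡ 9 (mod 11) gives x ∈ {9, 20, 31, 42, 53}.
The first of these with x mod 19 = 15 is 53.

53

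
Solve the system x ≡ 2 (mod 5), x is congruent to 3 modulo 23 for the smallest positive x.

72

Since 23·2 ≡ 1 (mod 5), take x = 3 + 23·((2−3)·2 mod 5) = 3 + 23·3 = 72.
Check: 72 mod 5 = 2, 72 mod 23 = 3.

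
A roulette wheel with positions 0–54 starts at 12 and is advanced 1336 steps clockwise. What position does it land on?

28

1336 mod 55 = 16 (since 24·55 = 1320).
(12 + 16) mod 55 = 28.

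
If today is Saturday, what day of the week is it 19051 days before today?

Tuesday

19051 − 2721·7 = 4, so 19051 ≡ 4 (mod 7).
Saturday − 4 days → Tuesday.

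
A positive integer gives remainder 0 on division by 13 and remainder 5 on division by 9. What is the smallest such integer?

x ≡ 5 (mod 9) gives x ∈ {5, 14, 23, 32, 41, 50, 59, 68, …}.
The first of these with x mod 13 = 0 is 104.

104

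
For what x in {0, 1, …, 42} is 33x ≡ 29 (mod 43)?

33⁻¹ ≡ 30 (mod 43) because 33·30 = 990 = 23·43 + 1.
Multiplying both sides by 30: x ≡ 30·29 = 870 ≡ 10 (mod 43).

10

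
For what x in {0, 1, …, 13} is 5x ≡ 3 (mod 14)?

5⁻¹ ≡ 3 (mod 14) because 5·3 = 15 = 1·14 + 1.
Multiplying both sides by 3: x ≡ 3·3 = 9 ≡ 9 (mod 14).
Check: 5·9 = 45 = 3·14 + 3.

9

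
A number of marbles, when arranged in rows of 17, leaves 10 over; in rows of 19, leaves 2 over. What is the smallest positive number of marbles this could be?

78

x ≡ 10 (mod 17) gives x ∈ {10, 27, 44, 61, 78}.
The first of these with x mod 19 = 2 is 78.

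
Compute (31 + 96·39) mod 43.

96·39 = 3744.
3744 − 87·43 = 3, so 3744 ≡ 3 (mod 43).
(31 + 3) mod 43 = 34.

34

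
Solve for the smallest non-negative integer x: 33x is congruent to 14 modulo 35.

The inverse of 33 mod 35 is 17 (since 33·17 = 561 ≡ 1).
So x ≡ 17·14 = 238 ≡ 28 (mod 35).
Check: 33·28 = 924 = 26·35 + 14.

28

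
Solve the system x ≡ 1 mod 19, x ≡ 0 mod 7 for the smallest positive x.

77

x ≡ 0 (mod 7) gives x ∈ {0, 7, 14, 21, 28, 35, 42, 49, …}.
The first of these with x mod 19 = 1 is 77.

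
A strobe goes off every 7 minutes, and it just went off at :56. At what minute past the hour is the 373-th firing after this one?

27

373·7 = 2611.
2611 − 43·60 = 31, so 2611 ≡ 31 (mod 60).
(56 + 31) mod 60 = 27.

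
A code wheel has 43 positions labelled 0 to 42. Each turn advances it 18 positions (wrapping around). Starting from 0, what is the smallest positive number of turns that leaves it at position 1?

18·12 = 216 = 5·43 + 1, so 18⁻¹ ≡ 12 (mod 43).

12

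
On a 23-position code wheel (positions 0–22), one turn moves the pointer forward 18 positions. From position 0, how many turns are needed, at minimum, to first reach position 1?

23 = 1·18 + 5
18 = 3·5 + 3
5 = 1·3 + 2
3 = 1·2 + 1
2 = 2·1 + 0
Back-substituting gives 18·9 ≡ 1 (mod 23).

9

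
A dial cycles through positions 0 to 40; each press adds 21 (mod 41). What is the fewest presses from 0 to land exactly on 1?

2

41 = 1·21 + 20
21 = 1·20 + 1
20 = 20·1 + 0
Back-substituting gives 21·2 ≡ 1 (mod 41).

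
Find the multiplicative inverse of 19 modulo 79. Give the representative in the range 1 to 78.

79 = 4·19 + 3
19 = 6·3 + 1
3 = 3·1 + 0
Back-substituting gives 19·25 ≡ 1 (mod 79).

25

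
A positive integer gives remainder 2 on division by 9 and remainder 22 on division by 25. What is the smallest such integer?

Since 25·4 ≡ 1 (mod 9), take x = 22 + 25·((2−22)·4 mod 9) = 22 + 25·1 = 47.
Check: 47 mod 9 = 2, 47 mod 25 = 22.

47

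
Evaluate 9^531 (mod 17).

Successive squares of 9 mod 17: 9^1≡9, 9^2≡13, 9^4≡16, 9^8≡1, 9^16≡1, 9^32≡1, 9^64≡1, 9^128≡1, 9^256≡1, 9^512≡1.
Since 531 = 1 + 2 + 16 + 512 in binary, 9^531 ≡ 9·13·1·1 ≡ 15 (mod 17).

15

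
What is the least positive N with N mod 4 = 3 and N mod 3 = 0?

Since 3·3 ≡ 1 (mod 4), take x = 0 + 3·((3−0)·3 mod 4) = 0 + 3·1 = 3.
Check: 3 mod 4 = 3, 3 mod 3 = 0.

3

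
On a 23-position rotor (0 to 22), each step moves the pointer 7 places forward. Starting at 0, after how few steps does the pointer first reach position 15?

The inverse of 7 mod 23 is 10 (since 7·10 = 70 ≡ 1).
Multiplying both sides by 10: x ≡ 10·15 = 150 ≡ 12 (mod 23).
Check: 7·12 = 84 = 3·23 + 15.

12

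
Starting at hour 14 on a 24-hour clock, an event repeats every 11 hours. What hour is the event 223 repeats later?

223·11 = 2453.
Dividing 2453 by 24 gives quotient 102 and remainder 5.
(14 + 5) mod 24 = 19.

19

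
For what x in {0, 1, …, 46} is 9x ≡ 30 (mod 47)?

19

9⁻¹ ≡ 21 (mod 47) because 9·21 = 189 = 4·47 + 1.
Multiplying both sides by 21: x ≡ 21·30 = 630 ≡ 19 (mod 47).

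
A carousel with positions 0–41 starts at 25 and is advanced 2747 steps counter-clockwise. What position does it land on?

8

Dividing 2747 by 42 gives quotient 65 and remainder 17.
(25 − 17) mod 42 = 8.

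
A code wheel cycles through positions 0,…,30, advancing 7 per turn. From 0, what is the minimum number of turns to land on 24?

7⁻¹ ≡ 9 (mod 31) because 7·9 = 63 = 2·31 + 1.
Multiplying both sides by 9: x ≡ 9·24 = 216 ≡ 30 (mod 31).

30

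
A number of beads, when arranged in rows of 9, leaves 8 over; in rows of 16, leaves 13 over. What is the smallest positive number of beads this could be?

125

Since 16·4 ≡ 1 (mod 9), take x = 13 + 16·((8−13)·4 mod 9) = 13 + 16·7 = 125.
Check: 125 mod 9 = 8, 125 mod 16 = 13.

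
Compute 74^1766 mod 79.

By repeated squaring mod 79: 74^1≡74, 74^2≡25, 74^4≡72, 74^8≡49, 74^16≡31, 74^32≡13, 74^64≡11, 74^128≡42, 74^256≡26, 74^512≡44, 74^1024≡40.
Since 1766 = 2 + 4 + 32 + 64 + 128 + 512 + 1024 in binary, 74^1766 ≡ 25·72·13·11·42·44·40 ≡ 42 (mod 79).

42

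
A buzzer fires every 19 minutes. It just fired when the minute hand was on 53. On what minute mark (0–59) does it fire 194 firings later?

194·19 = 3686.
3686 = 61·60 + 26, so 3686 mod 60 = 26.
(53 + 26) mod 60 = 19.

19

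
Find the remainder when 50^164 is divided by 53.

42

Successive squares of 50 mod 53: 50^1≡50, 50^2≡9, 50^4≡28, 50^8≡42, 50^16≡15, 50^32≡13, 50^64≡10, 50^128≡47.
164 = 4 + 32 + 128, so 50^164 ≡ 28·13·47 ≡ 42 (mod 53).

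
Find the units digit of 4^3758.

6

Last digits of 4^n: 4, 6 (period 2).
3758 leaves remainder 0 on division by 2, so 4^3758 ends in 6.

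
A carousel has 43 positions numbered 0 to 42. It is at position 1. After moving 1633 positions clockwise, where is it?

0

1633 mod 43 = 42 (since 37·43 = 1591).
(1 + 42) mod 43 = 0.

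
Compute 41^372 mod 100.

81

By repeated squaring mod 100: 41^1≡41, 41^2≡81, 41^4≡61, 41^8≡21, 41^16≡41, 41^32≡81, 41^64≡61, 41^128≡21, 41^256≡41.
372 = 4 + 16 + 32 + 64 + 256, so 41^372 ≡ 61·41·81·61·41 ≡ 81 (mod 100).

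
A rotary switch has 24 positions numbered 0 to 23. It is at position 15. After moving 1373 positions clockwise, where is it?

1373 = 57·24 + 5, so 1373 mod 24 = 5.
(15 + 5) mod 24 = 20.

20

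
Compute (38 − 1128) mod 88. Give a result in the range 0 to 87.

1128 = 12·88 + 72, so 1128 mod 88 = 72.
(38 − 72) mod 88 = 54.

54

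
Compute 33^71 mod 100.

17

By repeated squaring mod 100: 33^1≡33, 33^2≡89, 33^4≡21, 33^8≡41, 33^16≡81, 33^32≡61, 33^64≡21.
71 = 1 + 2 + 4 + 64, so 33^71 ≡ 33·89·21·21 ≡ 17 (mod 100).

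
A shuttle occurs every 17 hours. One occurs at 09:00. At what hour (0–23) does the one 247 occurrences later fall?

8

247·17 = 4199.
4199 mod 24 = 23 (since 174·24 = 4176).
(9 + 23) mod 24 = 8.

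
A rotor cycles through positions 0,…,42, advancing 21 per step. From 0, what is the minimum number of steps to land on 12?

19

The inverse of 21 mod 43 is 41 (since 21·41 = 861 ≡ 1).
So x ≡ 41·12 = 492 ≡ 19 (mod 43).
Check: 21·19 = 399 = 9·43 + 12.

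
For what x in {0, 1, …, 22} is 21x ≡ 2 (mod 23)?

22

21⁻¹ ≡ 11 (mod 23) because 21·11 = 231 = 10·23 + 1.
Multiplying both sides by 11: x ≡ 11·2 = 22 ≡ 22 (mod 23).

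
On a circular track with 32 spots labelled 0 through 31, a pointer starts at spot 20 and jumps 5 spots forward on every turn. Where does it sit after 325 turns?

325·5 = 1625.
Dividing 1625 by 32 gives quotient 50 and remainder 25.
(20 + 25) mod 32 = 13.

13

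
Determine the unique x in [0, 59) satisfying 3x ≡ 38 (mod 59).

52

3⁻¹ ≡ 20 (mod 59) because 3·20 = 60 = 1·59 + 1.
So x ≡ 20·38 = 760 ≡ 52 (mod 59).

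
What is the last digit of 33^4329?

Last digits of 3^n: 3, 9, 7, 1 (period 4).
4329 leaves remainder 1 on division by 4, so 33^4329 ends in 3.

3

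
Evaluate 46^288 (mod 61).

20

Square-and-reduce mod 61: 46^1≡46, 46^2≡42, 46^4≡56, 46^8≡25, 46^16≡15, 46^32≡42, 46^64≡56, 46^128≡25, 46^256≡15.
288 = 32 + 256, so 46^288 ≡ 42·15 ≡ 20 (mod 61).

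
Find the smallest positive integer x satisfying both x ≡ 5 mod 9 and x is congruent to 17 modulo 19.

131

x ≡ 5 (mod 9) gives x ∈ {5, 14, 23, 32, 41, 50, 59, 68, …}.
The first of these with x mod 19 = 17 is 131.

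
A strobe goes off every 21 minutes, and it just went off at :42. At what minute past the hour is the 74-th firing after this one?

74·21 = 1554.
1554 mod 60 = 54 (since 25·60 = 1500).
(42 + 54) mod 60 = 36.

36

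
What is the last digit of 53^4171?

7

Last digits of 3^n: 3, 9, 7, 1 (period 4).
4171 leaves remainder 3 on division by 4, so 53^4171 ends in 7.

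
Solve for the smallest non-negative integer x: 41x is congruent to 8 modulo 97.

83

41⁻¹ ≡ 71 (mod 97) because 41·71 = 2911 = 30·97 + 1.
Multiplying both sides by 71: x ≡ 71·8 = 568 ≡ 83 (mod 97).
Check: 41·83 = 3403 = 35·97 + 8.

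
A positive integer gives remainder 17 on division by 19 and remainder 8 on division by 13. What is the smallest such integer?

x ≡ 8 (mod 13) gives x ∈ {8, 21, 34, 47, 60, 73, 86, 99, …}.
The first of these with x mod 19 = 17 is 112.

112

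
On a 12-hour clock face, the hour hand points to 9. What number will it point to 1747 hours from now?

4

1747 mod 12 = 7 (since 145·12 = 1740).
9 + 7 → 4 on a 12-hour dial.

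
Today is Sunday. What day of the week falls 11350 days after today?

Dividing 11350 by 7 gives quotient 1621 and remainder 3.
Sunday + 3 days → Wednesday.

Wednesday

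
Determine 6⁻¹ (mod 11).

6·2 = 12 = 1·11 + 1, so 6⁻¹ ≡ 2 (mod 11).

2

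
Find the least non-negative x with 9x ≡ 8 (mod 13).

11

9⁻¹ ≡ 3 (mod 13) because 9·3 = 27 = 2·13 + 1.
Multiplying both sides by 3: x ≡ 3·8 = 24 ≡ 11 (mod 13).
Check: 9·11 = 99 = 7·13 + 8.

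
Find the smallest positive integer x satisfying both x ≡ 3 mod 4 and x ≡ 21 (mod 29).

x ≡ 3 (mod 4) gives x ∈ {3, 7, 11, 15, 19, 23, 27, 31, …}.
The first of these with x mod 29 = 21 is 79.

79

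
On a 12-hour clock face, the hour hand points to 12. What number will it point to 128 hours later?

8

128 − 10·12 = 8, so 128 ≡ 8 (mod 12).
12 + 8 → 8 on a 12-hour dial.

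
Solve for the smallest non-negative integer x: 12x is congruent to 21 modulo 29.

The inverse of 12 mod 29 is 17 (since 12·17 = 204 ≡ 1).
So x ≡ 17·21 = 357 ≡ 9 (mod 29).
Check: 12·9 = 108 = 3·29 + 21.

9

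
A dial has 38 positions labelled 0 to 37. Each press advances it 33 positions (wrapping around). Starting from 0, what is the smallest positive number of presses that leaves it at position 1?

33·15 = 495 = 13·38 + 1, so 33⁻¹ ≡ 15 (mod 38).

15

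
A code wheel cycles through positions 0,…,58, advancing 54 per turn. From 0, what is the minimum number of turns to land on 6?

46

The inverse of 54 mod 59 is 47 (since 54·47 = 2538 ≡ 1).
So x ≡ 47·6 = 282 ≡ 46 (mod 59).
Check: 54·46 = 2484 = 42·59 + 6.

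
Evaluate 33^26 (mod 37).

By repeated squaring mod 37: 33^1≡33, 33^2≡16, 33^4≡34, 33^8≡9, 33^16≡7.
26 = 2 + 8 + 16, so 33^26 ≡ 16·9·7 ≡ 9 (mod 37).

9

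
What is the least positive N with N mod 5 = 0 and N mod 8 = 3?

35

Since 8·2 ≡ 1 (mod 5), take x = 3 + 8·((0−3)·2 mod 5) = 3 + 8·4 = 35.
Check: 35 mod 5 = 0, 35 mod 8 = 3.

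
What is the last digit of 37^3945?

7

Last digits of 7^n: 7, 9, 3, 1 (period 4).
3945 mod 4 = 1, so the last digit matches 7^1 = 7.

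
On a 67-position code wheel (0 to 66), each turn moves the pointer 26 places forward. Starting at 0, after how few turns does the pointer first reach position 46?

26⁻¹ ≡ 49 (mod 67) because 26·49 = 1274 = 19·67 + 1.
Multiplying both sides by 49: x ≡ 49·46 = 2254 ≡ 43 (mod 67).

43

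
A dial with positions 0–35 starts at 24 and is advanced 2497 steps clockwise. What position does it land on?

Dividing 2497 by 36 gives quotient 69 and remainder 13.
(24 + 13) mod 36 = 1.

1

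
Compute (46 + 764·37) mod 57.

764·37 = 28268.
Dividing 28268 by 57 gives quotient 495 and remainder 53.
(46 + 53) mod 57 = 42.

42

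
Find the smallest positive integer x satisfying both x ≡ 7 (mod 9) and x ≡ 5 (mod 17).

124

x ≡ 7 (mod 9) gives x ∈ {7, 16, 25, 34, 43, 52, 61, 70, …}.
The first of these with x mod 17 = 5 is 124.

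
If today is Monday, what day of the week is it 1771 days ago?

Monday

1771 − 253·7 = 0, so 1771 ≡ 0 (mod 7).
Monday − 0 days → Monday.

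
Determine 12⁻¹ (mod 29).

12·17 = 204 = 7·29 + 1, so 12⁻¹ ≡ 17 (mod 29).

17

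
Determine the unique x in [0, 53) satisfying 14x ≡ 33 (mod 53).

44

The inverse of 14 mod 53 is 19 (since 14·19 = 266 ≡ 1).
So x ≡ 19·33 = 627 ≡ 44 (mod 53).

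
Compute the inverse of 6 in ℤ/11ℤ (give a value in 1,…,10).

11 = 1·6 + 5
6 = 1·5 + 1
5 = 5·1 + 0
Back-substituting gives 6·2 ≡ 1 (mod 11).

2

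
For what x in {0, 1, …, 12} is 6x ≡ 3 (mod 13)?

7

The inverse of 6 mod 13 is 11 (since 6·11 = 66 ≡ 1).
So x ≡ 11·3 = 33 ≡ 7 (mod 13).
Check: 6·7 = 42 = 3·13 + 3.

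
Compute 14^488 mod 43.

23

Successive squares of 14 mod 43: 14^1≡14, 14^2≡24, 14^4≡17, 14^8≡31, 14^16≡15, 14^32≡10, 14^64≡14, 14^128≡24, 14^256≡17.
Since 488 = 8 + 32 + 64 + 128 + 256 in binary, 14^488 ≡ 31·10·14·24·17 ≡ 23 (mod 43).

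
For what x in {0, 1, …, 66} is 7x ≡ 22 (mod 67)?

51

7⁻¹ ≡ 48 (mod 67) because 7·48 = 336 = 5·67 + 1.
Multiplying both sides by 48: x ≡ 48·22 = 1056 ≡ 51 (mod 67).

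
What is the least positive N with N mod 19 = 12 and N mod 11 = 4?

x ≡ 4 (mod 11) gives x ∈ {4, 15, 26, 37, 48, 59, 70, 81, …}.
The first of these with x mod 19 = 12 is 202.

202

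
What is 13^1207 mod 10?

Powers of 3 mod 10 repeat with period 4: 3, 9, 7, 1.
1207 mod 4 = 3, so the last digit matches 3^3 = 7.

7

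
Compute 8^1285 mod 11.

10

By repeated squaring mod 11: 8^1≡8, 8^2≡9, 8^4≡4, 8^8≡5, 8^16≡3, 8^32≡9, 8^64≡4, 8^128≡5, 8^256≡3, 8^512≡9, 8^1024≡4.
1285 = 1 + 4 + 256 + 1024, so 8^1285 ≡ 8·4·3·4 ≡ 10 (mod 11).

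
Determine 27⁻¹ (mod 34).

29

34 = 1·27 + 7
27 = 3·7 + 6
7 = 1·6 + 1
6 = 6·1 + 0
Back-substituting gives 27·29 ≡ 1 (mod 34).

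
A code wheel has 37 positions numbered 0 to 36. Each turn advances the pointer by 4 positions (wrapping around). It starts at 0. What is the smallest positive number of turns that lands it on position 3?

10

The inverse of 4 mod 37 is 28 (since 4·28 = 112 ≡ 1).
So x ≡ 28·3 = 84 ≡ 10 (mod 37).
Check: 4·10 = 40 = 1·37 + 3.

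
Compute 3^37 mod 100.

Successive squares of 3 mod 100: 3^1≡3, 3^2≡9, 3^4≡81, 3^8≡61, 3^16≡21, 3^32≡41.
Since 37 = 1 + 4 + 32 in binary, 3^37 ≡ 3·81·41 ≡ 63 (mod 100).

63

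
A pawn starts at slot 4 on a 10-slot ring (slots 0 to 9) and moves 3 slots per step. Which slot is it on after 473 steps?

3

473·3 = 1419.
1419 = 141·10 + 9, so 1419 mod 10 = 9.
(4 + 9) mod 10 = 3.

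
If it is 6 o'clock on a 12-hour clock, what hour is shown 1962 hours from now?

12

1962 = 163·12 + 6, so 1962 mod 12 = 6.
6 + 6 → 12 on a 12-hour dial.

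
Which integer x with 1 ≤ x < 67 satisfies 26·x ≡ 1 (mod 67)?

67 = 2·26 + 15
26 = 1·15 + 11
15 = 1·11 + 4
11 = 2·4 + 3
4 = 1·3 + 1
3 = 3·1 + 0
Back-substituting gives 26·49 ≡ 1 (mod 67).

49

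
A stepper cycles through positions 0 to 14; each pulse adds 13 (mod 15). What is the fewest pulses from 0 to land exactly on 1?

15 = 1·13 + 2
13 = 6·2 + 1
2 = 2·1 + 0
Back-substituting gives 13·7 ≡ 1 (mod 15).

7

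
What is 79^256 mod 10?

1

The units digit of 79^n cycles with period 2: 9, 1, …
256 leaves remainder 0 on division by 2, so 79^256 ends in 1.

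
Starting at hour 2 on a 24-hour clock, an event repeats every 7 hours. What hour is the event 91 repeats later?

15

91·7 = 637.
637 = 26·24 + 13, so 637 mod 24 = 13.
(2 + 13) mod 24 = 15.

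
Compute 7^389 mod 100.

Successive squares of 7 mod 100: 7^1≡7, 7^2≡49, 7^4≡1, 7^8≡1, 7^16≡1, 7^32≡1, 7^64≡1, 7^128≡1, 7^256≡1.
389 = 1 + 4 + 128 + 256, so 7^389 ≡ 7·1·1·1 ≡ 7 (mod 100).

7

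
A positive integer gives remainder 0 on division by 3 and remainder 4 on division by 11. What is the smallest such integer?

15

x ≡ 0 (mod 3) gives x ∈ {0, 3, 6, 9, 12, 15}.
The first of these with x mod 11 = 4 is 15.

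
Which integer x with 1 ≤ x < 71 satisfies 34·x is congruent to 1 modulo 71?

34·23 = 782 = 11·71 + 1, so 34⁻¹ ≡ 23 (mod 71).

23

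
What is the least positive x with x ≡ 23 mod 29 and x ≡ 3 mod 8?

x ≡ 3 (mod 8) gives x ∈ {3, 11, 19, 27, 35, 43, 51, 59, …}.
The first of these with x mod 29 = 23 is 139.

139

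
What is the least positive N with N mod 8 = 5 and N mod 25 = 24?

x ≡ 5 (mod 8) gives x ∈ {5, 13, 21, 29, 37, 45, 53, 61, …}.
The first of these with x mod 25 = 24 is 149.

149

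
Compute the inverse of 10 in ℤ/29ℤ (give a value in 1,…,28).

3

10·3 = 30 = 1·29 + 1, so 10⁻¹ ≡ 3 (mod 29).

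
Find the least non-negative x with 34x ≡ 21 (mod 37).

The inverse of 34 mod 37 is 12 (since 34·12 = 408 ≡ 1).
Multiplying both sides by 12: x ≡ 12·21 = 252 ≡ 30 (mod 37).
Check: 34·30 = 1020 = 27·37 + 21.

30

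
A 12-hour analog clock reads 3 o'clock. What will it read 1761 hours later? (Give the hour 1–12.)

1761 − 146·12 = 9, so 1761 ≡ 9 (mod 12).
3 + 9 → 12 on a 12-hour dial.

12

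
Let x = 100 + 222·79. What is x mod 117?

88

222·79 = 17538.
17538 mod 117 = 105 (since 149·117 = 17433).
(100 + 105) mod 117 = 88.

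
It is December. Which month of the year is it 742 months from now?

742 = 61·12 + 10, so 742 mod 12 = 10.
December + 10 months → October.

October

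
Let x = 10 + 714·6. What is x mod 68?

714·6 = 4284.
Dividing 4284 by 68 gives quotient 63 and remainder 0.
(10 + 0) mod 68 = 10.

10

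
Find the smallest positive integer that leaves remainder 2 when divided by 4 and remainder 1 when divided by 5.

x ≡ 2 (mod 4) gives x ∈ {2, 6}.
The first of these with x mod 5 = 1 is 6.

6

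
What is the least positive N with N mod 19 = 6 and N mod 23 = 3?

348

Since 23·5 ≡ 1 (mod 19), take x = 3 + 23·((6−3)·5 mod 19) = 3 + 23·15 = 348.
Check: 348 mod 19 = 6, 348 mod 23 = 3.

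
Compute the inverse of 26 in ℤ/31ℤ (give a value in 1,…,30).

6

31 = 1·26 + 5
26 = 5·5 + 1
5 = 5·1 + 0
Back-substituting gives 26·6 ≡ 1 (mod 31).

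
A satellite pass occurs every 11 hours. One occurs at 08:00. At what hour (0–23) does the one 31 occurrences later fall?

31·11 = 341.
341 = 14·24 + 5, so 341 mod 24 = 5.
(8 + 5) mod 24 = 13.

13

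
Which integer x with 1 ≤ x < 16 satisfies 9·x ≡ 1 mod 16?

16 = 1·9 + 7
9 = 1·7 + 2
7 = 3·2 + 1
2 = 2·1 + 0
Back-substituting gives 9·9 ≡ 1 (mod 16).

9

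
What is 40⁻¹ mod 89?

89 = 2·40 + 9
40 = 4·9 + 4
9 = 2·4 + 1
4 = 4·1 + 0
Back-substituting gives 40·69 ≡ 1 (mod 89).

69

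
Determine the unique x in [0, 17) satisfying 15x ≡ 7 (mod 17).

The inverse of 15 mod 17 is 8 (since 15·8 = 120 ≡ 1).
So x ≡ 8·7 = 56 ≡ 5 (mod 17).
Check: 15·5 = 75 = 4·17 + 7.

5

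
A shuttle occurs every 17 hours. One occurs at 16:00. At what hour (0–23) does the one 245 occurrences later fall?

245·17 = 4165.
Dividing 4165 by 24 gives quotient 173 and remainder 13.
(16 + 13) mod 24 = 5.

5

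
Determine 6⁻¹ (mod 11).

11 = 1·6 + 5
6 = 1·5 + 1
5 = 5·1 + 0
Back-substituting gives 6·2 ≡ 1 (mod 11).

2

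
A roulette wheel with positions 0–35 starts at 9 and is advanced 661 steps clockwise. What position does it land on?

661 − 18·36 = 13, so 661 ≡ 13 (mod 36).
(9 + 13) mod 36 = 22.

22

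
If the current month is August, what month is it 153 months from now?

May

153 mod 12 = 9 (since 12·12 = 144).
August + 9 months → May.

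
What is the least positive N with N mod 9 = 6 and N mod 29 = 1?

204

x ≡ 6 (mod 9) gives x ∈ {6, 15, 24, 33, 42, 51, 60, 69, …}.
The first of these with x mod 29 = 1 is 204.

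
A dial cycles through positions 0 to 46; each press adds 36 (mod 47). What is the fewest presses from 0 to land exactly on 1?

17

36·17 = 612 = 13·47 + 1, so 36⁻¹ ≡ 17 (mod 47).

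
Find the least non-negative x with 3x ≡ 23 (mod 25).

16

3⁻¹ ≡ 17 (mod 25) because 3·17 = 51 = 2·25 + 1.
Multiplying both sides by 17: x ≡ 17·23 = 391 ≡ 16 (mod 25).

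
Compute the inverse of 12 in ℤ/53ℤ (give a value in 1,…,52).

12·31 = 372 = 7·53 + 1, so 12⁻¹ ≡ 31 (mod 53).

31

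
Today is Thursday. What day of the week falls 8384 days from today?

Tuesday

8384 mod 7 = 5 (since 1197·7 = 8379).
Thursday + 5 days → Tuesday.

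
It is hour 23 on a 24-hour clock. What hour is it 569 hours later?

569 − 23·24 = 17, so 569 ≡ 17 (mod 24).
(23 + 17) mod 24 = 16.

16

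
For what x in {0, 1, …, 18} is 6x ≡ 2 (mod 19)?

6⁻¹ ≡ 16 (mod 19) because 6·16 = 96 = 5·19 + 1.
So x ≡ 16·2 = 32 ≡ 13 (mod 19).

13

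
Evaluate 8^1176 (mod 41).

10

Square-and-reduce mod 41: 8^1≡8, 8^2≡23, 8^4≡37, 8^8≡16, 8^16≡10, 8^32≡18, 8^64≡37, 8^128≡16, 8^256≡10, 8^512≡18, 8^1024≡37.
Since 1176 = 8 + 16 + 128 + 1024 in binary, 8^1176 ≡ 16·10·16·37 ≡ 10 (mod 41).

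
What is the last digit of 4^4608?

The units digit of 4^n cycles with period 2: 4, 6, …
4608 leaves remainder 0 on division by 2, so 4^4608 ends in 6.

6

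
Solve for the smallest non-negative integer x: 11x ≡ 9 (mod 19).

11⁻¹ ≡ 7 (mod 19) because 11·7 = 77 = 4·19 + 1.
Multiplying both sides by 7: x ≡ 7·9 = 63 ≡ 6 (mod 19).
Check: 11·6 = 66 = 3·19 + 9.

6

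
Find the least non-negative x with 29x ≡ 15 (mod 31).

8

29⁻¹ ≡ 15 (mod 31) because 29·15 = 435 = 14·31 + 1.
So x ≡ 15·15 = 225 ≡ 8 (mod 31).
Check: 29·8 = 232 = 7·31 + 15.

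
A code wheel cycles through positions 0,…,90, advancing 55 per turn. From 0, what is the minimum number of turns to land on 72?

The inverse of 55 mod 91 is 48 (since 55·48 = 2640 ≡ 1).
So x ≡ 48·72 = 3456 ≡ 89 (mod 91).

89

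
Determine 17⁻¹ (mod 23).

19

17·19 = 323 = 14·23 + 1, so 17⁻¹ ≡ 19 (mod 23).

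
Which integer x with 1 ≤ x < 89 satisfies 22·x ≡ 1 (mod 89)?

85

22·85 = 1870 = 21·89 + 1, so 22⁻¹ ≡ 85 (mod 89).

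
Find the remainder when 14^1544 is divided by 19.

9

Successive squares of 14 mod 19: 14^1≡14, 14^2≡6, 14^4≡17, 14^8≡4, 14^16≡16, 14^32≡9, 14^64≡5, 14^128≡6, 14^256≡17, 14^512≡4, 14^1024≡16.
Since 1544 = 8 + 512 + 1024 in binary, 14^1544 ≡ 4·4·16 ≡ 9 (mod 19).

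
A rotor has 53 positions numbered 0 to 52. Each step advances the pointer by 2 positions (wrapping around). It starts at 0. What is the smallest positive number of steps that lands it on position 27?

40

2⁻¹ ≡ 27 (mod 53) because 2·27 = 54 = 1·53 + 1.
Multiplying both sides by 27: x ≡ 27·27 = 729 ≡ 40 (mod 53).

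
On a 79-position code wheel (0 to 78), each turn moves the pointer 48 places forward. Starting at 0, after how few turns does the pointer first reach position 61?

48⁻¹ ≡ 28 (mod 79) because 48·28 = 1344 = 17·79 + 1.
So x ≡ 28·61 = 1708 ≡ 49 (mod 79).

49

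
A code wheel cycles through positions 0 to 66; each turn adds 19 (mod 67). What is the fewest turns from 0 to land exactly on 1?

60

19·60 = 1140 = 17·67 + 1, so 19⁻¹ ≡ 60 (mod 67).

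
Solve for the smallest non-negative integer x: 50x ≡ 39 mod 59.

50⁻¹ ≡ 13 (mod 59) because 50·13 = 650 = 11·59 + 1.
Multiplying both sides by 13: x ≡ 13·39 = 507 ≡ 35 (mod 59).

35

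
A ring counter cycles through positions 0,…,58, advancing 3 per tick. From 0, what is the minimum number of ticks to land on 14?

The inverse of 3 mod 59 is 20 (since 3·20 = 60 ≡ 1).
Multiplying both sides by 20: x ≡ 20·14 = 280 ≡ 44 (mod 59).

44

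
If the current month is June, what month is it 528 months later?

June

Dividing 528 by 12 gives quotient 44 and remainder 0.
June + 0 months → June.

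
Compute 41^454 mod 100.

61

Successive squares of 41 mod 100: 41^1≡41, 41^2≡81, 41^4≡61, 41^8≡21, 41^16≡41, 41^32≡81, 41^64≡61, 41^128≡21, 41^256≡41.
454 = 2 + 4 + 64 + 128 + 256, so 41^454 ≡ 81·61·61·21·41 ≡ 61 (mod 100).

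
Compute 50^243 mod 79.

62

Successive squares of 50 mod 79: 50^1≡50, 50^2≡51, 50^4≡73, 50^8≡36, 50^16≡32, 50^32≡76, 50^64≡9, 50^128≡2.
Since 243 = 1 + 2 + 16 + 32 + 64 + 128 in binary, 50^243 ≡ 50·51·32·76·9·2 ≡ 62 (mod 79).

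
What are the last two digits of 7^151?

43

By repeated squaring mod 100: 7^1≡7, 7^2≡49, 7^4≡1, 7^8≡1, 7^16≡1, 7^32≡1, 7^64≡1, 7^128≡1.
Since 151 = 1 + 2 + 4 + 16 + 128 in binary, 7^151 ≡ 7·49·1·1·1 ≡ 43 (mod 100).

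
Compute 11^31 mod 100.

11

Successive squares of 11 mod 100: 11^1≡11, 11^2≡21, 11^4≡41, 11^8≡81, 11^16≡61.
Since 31 = 1 + 2 + 4 + 8 + 16 in binary, 11^31 ≡ 11·21·41·81·61 ≡ 11 (mod 100).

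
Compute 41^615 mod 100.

Square-and-reduce mod 100: 41^1≡41, 41^2≡81, 41^4≡61, 41^8≡21, 41^16≡41, 41^32≡81, 41^64≡61, 41^128≡21, 41^256≡41, 41^512≡81.
615 = 1 + 2 + 4 + 32 + 64 + 512, so 41^615 ≡ 41·81·61·81·61·81 ≡ 1 (mod 100).

1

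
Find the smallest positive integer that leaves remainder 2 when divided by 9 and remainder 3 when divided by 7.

38

x ≡ 3 (mod 7) gives x ∈ {3, 10, 17, 24, 31, 38}.
The first of these with x mod 9 = 2 is 38.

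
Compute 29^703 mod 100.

Square-and-reduce mod 100: 29^1≡29, 29^2≡41, 29^4≡81, 29^8≡61, 29^16≡21, 29^32≡41, 29^64≡81, 29^128≡61, 29^256≡21, 29^512≡41.
703 = 1 + 2 + 4 + 8 + 16 + 32 + 128 + 512, so 29^703 ≡ 29·41·81·61·21·41·61·41 ≡ 89 (mod 100).

89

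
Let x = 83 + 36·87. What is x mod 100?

15

36·87 = 3132.
3132 − 31·100 = 32, so 3132 ≡ 32 (mod 100).
(83 + 32) mod 100 = 15.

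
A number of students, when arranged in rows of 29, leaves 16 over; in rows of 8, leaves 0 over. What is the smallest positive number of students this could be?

16

Since 8·11 ≡ 1 (mod 29), take x = 0 + 8·((16−0)·11 mod 29) = 0 + 8·2 = 16.
Check: 16 mod 29 = 16, 16 mod 8 = 0.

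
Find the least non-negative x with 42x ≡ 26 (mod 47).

23

The inverse of 42 mod 47 is 28 (since 42·28 = 1176 ≡ 1).
Multiplying both sides by 28: x ≡ 28·26 = 728 ≡ 23 (mod 47).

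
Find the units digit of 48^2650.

4

Powers of 8 mod 10 repeat with period 4: 8, 4, 2, 6.
2650 mod 4 = 2, so the last digit matches 8^2 = 4.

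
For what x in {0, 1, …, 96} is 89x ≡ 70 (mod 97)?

64

89⁻¹ ≡ 12 (mod 97) because 89·12 = 1068 = 11·97 + 1.
Multiplying both sides by 12: x ≡ 12·70 = 840 ≡ 64 (mod 97).
Check: 89·64 = 5696 = 58·97 + 70.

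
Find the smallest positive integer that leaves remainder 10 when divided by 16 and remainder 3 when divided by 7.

10

Since 7·7 ≡ 1 (mod 16), take x = 3 + 7·((10−3)·7 mod 16) = 3 + 7·1 = 10.
Check: 10 mod 16 = 10, 10 mod 7 = 3.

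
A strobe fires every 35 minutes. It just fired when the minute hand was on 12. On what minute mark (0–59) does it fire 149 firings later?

7

149·35 = 5215.
5215 mod 60 = 55 (since 86·60 = 5160).
(12 + 55) mod 60 = 7.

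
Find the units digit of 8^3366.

4

The units digit of 8^n cycles with period 4: 8, 4, 2, 6, …
3366 mod 4 = 2, so the last digit matches 8^2 = 4.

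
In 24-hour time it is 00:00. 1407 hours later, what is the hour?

1407 = 58·24 + 15, so 1407 mod 24 = 15.
(0 + 15) mod 24 = 15.

15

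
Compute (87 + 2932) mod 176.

2932 mod 176 = 116 (since 16·176 = 2816).
(87 + 116) mod 176 = 27.

27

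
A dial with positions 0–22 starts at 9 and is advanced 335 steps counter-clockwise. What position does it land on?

19

335 − 14·23 = 13, so 335 ≡ 13 (mod 23).
(9 − 13) mod 23 = 19.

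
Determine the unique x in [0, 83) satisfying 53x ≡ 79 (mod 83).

61

The inverse of 53 mod 83 is 47 (since 53·47 = 2491 ≡ 1).
Multiplying both sides by 47: x ≡ 47·79 = 3713 ≡ 61 (mod 83).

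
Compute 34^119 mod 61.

9

By repeated squaring mod 61: 34^1≡34, 34^2≡58, 34^4≡9, 34^8≡20, 34^16≡34, 34^32≡58, 34^64≡9.
Since 119 = 1 + 2 + 4 + 16 + 32 + 64 in binary, 34^119 ≡ 34·58·9·34·58·9 ≡ 9 (mod 61).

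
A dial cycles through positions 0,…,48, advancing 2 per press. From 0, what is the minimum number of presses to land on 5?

27

2⁻¹ ≡ 25 (mod 49) because 2·25 = 50 = 1·49 + 1.
So x ≡ 25·5 = 125 ≡ 27 (mod 49).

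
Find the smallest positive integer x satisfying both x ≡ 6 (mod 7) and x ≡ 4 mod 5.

34

x ≡ 4 (mod 5) gives x ∈ {4, 9, 14, 19, 24, 29, 34}.
The first of these with x mod 7 = 6 is 34.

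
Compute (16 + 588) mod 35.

588 − 16·35 = 28, so 588 ≡ 28 (mod 35).
(16 + 28) mod 35 = 9.

9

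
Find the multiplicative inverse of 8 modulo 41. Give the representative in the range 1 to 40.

41 = 5·8 + 1
8 = 8·1 + 0
Back-substituting gives 8·36 ≡ 1 (mod 41).

36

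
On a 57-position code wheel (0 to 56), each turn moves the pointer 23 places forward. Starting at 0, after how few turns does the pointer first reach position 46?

2

23⁻¹ ≡ 5 (mod 57) because 23·5 = 115 = 2·57 + 1.
So x ≡ 5·46 = 230 ≡ 2 (mod 57).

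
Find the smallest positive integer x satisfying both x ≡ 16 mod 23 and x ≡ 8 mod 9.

62

x ≡ 8 (mod 9) gives x ∈ {8, 17, 26, 35, 44, 53, 62}.
The first of these with x mod 23 = 16 is 62.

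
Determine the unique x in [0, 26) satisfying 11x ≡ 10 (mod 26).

11⁻¹ ≡ 19 (mod 26) because 11·19 = 209 = 8·26 + 1.
Multiplying both sides by 19: x ≡ 19·10 = 190 ≡ 8 (mod 26).

8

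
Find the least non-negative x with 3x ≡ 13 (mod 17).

10

The inverse of 3 mod 17 is 6 (since 3·6 = 18 ≡ 1).
So x ≡ 6·13 = 78 ≡ 10 (mod 17).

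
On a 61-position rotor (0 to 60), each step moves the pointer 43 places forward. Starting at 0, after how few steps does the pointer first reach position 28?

12

The inverse of 43 mod 61 is 44 (since 43·44 = 1892 ≡ 1).
Multiplying both sides by 44: x ≡ 44·28 = 1232 ≡ 12 (mod 61).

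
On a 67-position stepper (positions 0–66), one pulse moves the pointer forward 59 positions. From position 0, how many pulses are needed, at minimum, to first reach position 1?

59·25 = 1475 = 22·67 + 1, so 59⁻¹ ≡ 25 (mod 67).

25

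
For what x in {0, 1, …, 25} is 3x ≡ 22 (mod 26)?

3⁻¹ ≡ 9 (mod 26) because 3·9 = 27 = 1·26 + 1.
So x ≡ 9·22 = 198 ≡ 16 (mod 26).
Check: 3·16 = 48 = 1·26 + 22.

16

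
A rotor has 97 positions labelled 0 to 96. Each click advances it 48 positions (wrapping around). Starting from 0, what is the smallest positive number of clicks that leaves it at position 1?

48·95 = 4560 = 47·97 + 1, so 48⁻¹ ≡ 95 (mod 97).

95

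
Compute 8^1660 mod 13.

1

Successive squares of 8 mod 13: 8^1≡8, 8^2≡12, 8^4≡1, 8^8≡1, 8^16≡1, 8^32≡1, 8^64≡1, 8^128≡1, 8^256≡1, 8^512≡1, 8^1024≡1.
1660 = 4 + 8 + 16 + 32 + 64 + 512 + 1024, so 8^1660 ≡ 1·1·1·1·1·1·1 ≡ 1 (mod 13).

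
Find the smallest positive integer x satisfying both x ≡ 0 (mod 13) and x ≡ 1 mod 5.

x ≡ 1 (mod 5) gives x ∈ {1, 6, 11, 16, 21, 26}.
The first of these with x mod 13 = 0 is 26.

26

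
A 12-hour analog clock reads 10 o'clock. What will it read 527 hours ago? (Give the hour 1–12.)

11

527 mod 12 = 11 (since 43·12 = 516).
10 − 11 → 11 on a 12-hour dial.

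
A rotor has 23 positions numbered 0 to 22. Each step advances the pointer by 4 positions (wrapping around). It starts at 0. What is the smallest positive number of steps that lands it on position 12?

The inverse of 4 mod 23 is 6 (since 4·6 = 24 ≡ 1).
Multiplying both sides by 6: x ≡ 6·12 = 72 ≡ 3 (mod 23).
Check: 4·3 = 12 = 0·23 + 12.

3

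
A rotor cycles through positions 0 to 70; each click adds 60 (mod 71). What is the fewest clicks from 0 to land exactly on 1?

58

60·58 = 3480 = 49·71 + 1, so 60⁻¹ ≡ 58 (mod 71).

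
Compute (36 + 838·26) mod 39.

838·26 = 21788.
21788 = 558·39 + 26, so 21788 mod 39 = 26.
(36 + 26) mod 39 = 23.

23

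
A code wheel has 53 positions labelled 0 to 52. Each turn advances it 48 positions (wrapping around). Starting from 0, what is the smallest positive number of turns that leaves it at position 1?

21

48·21 = 1008 = 19·53 + 1, so 48⁻¹ ≡ 21 (mod 53).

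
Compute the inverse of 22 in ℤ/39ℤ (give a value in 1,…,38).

16

22·16 = 352 = 9·39 + 1, so 22⁻¹ ≡ 16 (mod 39).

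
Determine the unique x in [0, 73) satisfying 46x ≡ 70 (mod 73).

65

46⁻¹ ≡ 27 (mod 73) because 46·27 = 1242 = 17·73 + 1.
Multiplying both sides by 27: x ≡ 27·70 = 1890 ≡ 65 (mod 73).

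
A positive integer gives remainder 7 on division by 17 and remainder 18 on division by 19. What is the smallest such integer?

Since 19·9 ≡ 1 (mod 17), take x = 18 + 19·((7−18)·9 mod 17) = 18 + 19·3 = 75.
Check: 75 mod 17 = 7, 75 mod 19 = 18.

75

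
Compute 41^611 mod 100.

Successive squares of 41 mod 100: 41^1≡41, 41^2≡81, 41^4≡61, 41^8≡21, 41^16≡41, 41^32≡81, 41^64≡61, 41^128≡21, 41^256≡41, 41^512≡81.
Since 611 = 1 + 2 + 32 + 64 + 512 in binary, 41^611 ≡ 41·81·81·61·81 ≡ 41 (mod 100).

41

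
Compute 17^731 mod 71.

By repeated squaring mod 71: 17^1≡17, 17^2≡5, 17^4≡25, 17^8≡57, 17^16≡54, 17^32≡5, 17^64≡25, 17^128≡57, 17^256≡54, 17^512≡5.
Since 731 = 1 + 2 + 8 + 16 + 64 + 128 + 512 in binary, 17^731 ≡ 17·5·57·54·25·57·5 ≡ 17 (mod 71).

17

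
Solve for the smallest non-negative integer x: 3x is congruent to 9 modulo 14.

3

The inverse of 3 mod 14 is 5 (since 3·5 = 15 ≡ 1).
So x ≡ 5·9 = 45 ≡ 3 (mod 14).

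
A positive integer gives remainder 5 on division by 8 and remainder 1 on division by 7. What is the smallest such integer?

Since 7·7 ≡ 1 (mod 8), take x = 1 + 7·((5−1)·7 mod 8) = 1 + 7·4 = 29.
Check: 29 mod 8 = 5, 29 mod 7 = 1.

29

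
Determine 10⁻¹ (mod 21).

19

21 = 2·10 + 1
10 = 10·1 + 0
Back-substituting gives 10·19 ≡ 1 (mod 21).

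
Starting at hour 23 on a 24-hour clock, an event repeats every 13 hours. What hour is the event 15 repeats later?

15·13 = 195.
195 mod 24 = 3 (since 8·24 = 192).
(23 + 3) mod 24 = 2.

2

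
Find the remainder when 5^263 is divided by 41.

2

Square-and-reduce mod 41: 5^1≡5, 5^2≡25, 5^4≡10, 5^8≡18, 5^16≡37, 5^32≡16, 5^64≡10, 5^128≡18, 5^256≡37.
263 = 1 + 2 + 4 + 256, so 5^263 ≡ 5·25·10·37 ≡ 2 (mod 41).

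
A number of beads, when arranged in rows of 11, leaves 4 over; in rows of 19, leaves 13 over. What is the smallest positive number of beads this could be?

x ≡ 4 (mod 11) gives x ∈ {4, 15, 26, 37, 48, 59, 70}.
The first of these with x mod 19 = 13 is 70.

70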